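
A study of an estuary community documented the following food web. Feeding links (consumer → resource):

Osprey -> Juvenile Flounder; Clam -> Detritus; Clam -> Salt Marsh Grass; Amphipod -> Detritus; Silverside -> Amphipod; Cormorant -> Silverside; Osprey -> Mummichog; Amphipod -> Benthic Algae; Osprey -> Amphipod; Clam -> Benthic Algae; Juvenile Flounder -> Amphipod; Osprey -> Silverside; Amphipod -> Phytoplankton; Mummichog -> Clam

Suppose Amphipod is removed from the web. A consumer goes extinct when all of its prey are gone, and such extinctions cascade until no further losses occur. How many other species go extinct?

3

Remove Amphipod.
Round 1: Juvenile Flounder (all prey gone), Silverside (all prey gone) → extinct.
Round 2: Cormorant (all prey gone) → extinct.
No further losses. Total secondary extinctions: 3.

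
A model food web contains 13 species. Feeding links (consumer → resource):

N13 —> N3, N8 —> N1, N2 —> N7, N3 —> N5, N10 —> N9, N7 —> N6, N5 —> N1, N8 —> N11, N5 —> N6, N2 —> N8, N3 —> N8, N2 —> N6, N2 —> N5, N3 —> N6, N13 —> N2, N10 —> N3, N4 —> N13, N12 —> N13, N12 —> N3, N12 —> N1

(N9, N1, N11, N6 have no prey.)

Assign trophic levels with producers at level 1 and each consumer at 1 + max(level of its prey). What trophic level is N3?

N1 is a producer → level 1.
N5 eats N1 (level 1); other prey at levels: N6 1 → level 2.
N3 eats N5 (level 2); other prey at levels: N6 1, N8 2 → level 3.

Trophic level 3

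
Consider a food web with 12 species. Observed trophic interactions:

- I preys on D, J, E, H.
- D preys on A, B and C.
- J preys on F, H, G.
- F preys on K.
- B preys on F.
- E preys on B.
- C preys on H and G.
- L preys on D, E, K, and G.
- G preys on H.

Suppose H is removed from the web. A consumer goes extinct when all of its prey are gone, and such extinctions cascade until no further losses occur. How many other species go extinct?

Remove H.
Round 1: G (all prey gone) → extinct.
Round 2: C (all prey gone) → extinct.
No further losses. Total secondary extinctions: 2.

2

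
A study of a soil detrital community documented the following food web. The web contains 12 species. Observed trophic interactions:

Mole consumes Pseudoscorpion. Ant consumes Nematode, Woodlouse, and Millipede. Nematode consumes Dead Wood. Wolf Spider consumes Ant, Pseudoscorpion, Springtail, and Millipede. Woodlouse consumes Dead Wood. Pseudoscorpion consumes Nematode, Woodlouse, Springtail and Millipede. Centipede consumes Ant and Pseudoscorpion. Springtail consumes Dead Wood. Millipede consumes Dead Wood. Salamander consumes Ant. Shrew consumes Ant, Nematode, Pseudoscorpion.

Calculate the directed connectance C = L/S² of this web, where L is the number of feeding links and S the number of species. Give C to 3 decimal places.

The web has S = 12 species and L = 22 feeding links.
C = L / S² = 22 / 144 = 0.1528 ≈ 0.153.

C = 0.153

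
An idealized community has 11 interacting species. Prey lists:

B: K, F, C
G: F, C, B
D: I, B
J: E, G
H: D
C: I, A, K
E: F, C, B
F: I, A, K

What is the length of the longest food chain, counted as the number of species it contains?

5 species

One longest chain: I → F → B → D → H.
It has 5 species and 4 links.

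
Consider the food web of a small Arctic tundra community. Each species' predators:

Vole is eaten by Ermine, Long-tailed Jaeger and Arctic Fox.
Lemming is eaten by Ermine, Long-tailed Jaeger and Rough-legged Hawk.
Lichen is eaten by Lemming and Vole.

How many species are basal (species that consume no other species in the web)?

Basal species (no prey listed): Lichen.
Count: 1.

1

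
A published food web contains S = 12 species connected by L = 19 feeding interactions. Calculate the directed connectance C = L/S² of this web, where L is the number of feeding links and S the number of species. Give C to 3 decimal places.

The web has S = 12 species and L = 19 feeding links.
C = L / S² = 19 / 144 = 0.1319 ≈ 0.132.

C = 0.132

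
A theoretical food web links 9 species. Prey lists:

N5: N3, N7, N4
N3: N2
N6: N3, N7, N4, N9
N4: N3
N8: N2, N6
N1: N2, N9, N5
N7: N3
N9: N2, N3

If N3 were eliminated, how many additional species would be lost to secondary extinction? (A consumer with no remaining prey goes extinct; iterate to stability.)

3

Remove N3.
Round 1: N7 (all prey gone), N4 (all prey gone) → extinct.
Round 2: N5 (all prey gone) → extinct.
No further losses. Total secondary extinctions: 3.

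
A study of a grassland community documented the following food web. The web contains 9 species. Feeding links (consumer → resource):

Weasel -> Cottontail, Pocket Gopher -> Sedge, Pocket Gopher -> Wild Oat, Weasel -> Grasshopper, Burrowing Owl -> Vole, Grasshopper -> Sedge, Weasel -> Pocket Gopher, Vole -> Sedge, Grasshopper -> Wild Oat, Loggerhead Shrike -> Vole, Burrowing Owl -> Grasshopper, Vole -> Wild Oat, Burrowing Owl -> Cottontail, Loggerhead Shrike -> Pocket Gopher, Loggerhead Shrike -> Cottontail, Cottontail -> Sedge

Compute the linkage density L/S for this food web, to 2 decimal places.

L/S = 1.78

There are L = 16 links among S = 9 species.
L/S = 16/9 = 1.7778 ≈ 1.78.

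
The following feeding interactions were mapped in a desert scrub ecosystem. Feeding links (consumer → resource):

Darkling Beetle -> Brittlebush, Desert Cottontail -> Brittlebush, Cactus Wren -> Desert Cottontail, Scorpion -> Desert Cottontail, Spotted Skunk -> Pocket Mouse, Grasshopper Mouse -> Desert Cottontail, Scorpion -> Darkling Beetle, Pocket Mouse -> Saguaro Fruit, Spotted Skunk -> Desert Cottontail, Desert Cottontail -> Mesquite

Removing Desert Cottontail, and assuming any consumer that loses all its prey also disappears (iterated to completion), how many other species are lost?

2

Remove Desert Cottontail.
Round 1: Grasshopper Mouse (all prey gone), Cactus Wren (all prey gone) → extinct.
No further losses. Total secondary extinctions: 2.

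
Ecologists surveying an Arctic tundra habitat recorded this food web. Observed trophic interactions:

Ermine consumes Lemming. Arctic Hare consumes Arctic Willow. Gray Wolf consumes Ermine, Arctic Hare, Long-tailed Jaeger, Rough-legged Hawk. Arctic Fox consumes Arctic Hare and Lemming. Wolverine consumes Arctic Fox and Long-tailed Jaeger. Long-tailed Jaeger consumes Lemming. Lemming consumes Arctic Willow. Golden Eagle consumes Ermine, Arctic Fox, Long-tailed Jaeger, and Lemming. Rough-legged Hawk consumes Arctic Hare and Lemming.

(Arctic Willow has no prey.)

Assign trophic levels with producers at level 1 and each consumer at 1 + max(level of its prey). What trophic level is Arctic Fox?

Trophic level 3

Arctic Willow is a producer → level 1.
Lemming eats Arctic Willow → level 2.
Arctic Fox eats Lemming (level 2); other prey at levels: Arctic Hare 2 → level 3.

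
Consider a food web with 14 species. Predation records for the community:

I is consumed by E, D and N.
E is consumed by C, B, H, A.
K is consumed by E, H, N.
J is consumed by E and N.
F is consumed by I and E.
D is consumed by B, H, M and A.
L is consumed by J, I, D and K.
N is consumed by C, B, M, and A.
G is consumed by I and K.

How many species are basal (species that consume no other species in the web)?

Basal species (no prey listed): G, F, L.
Count: 3.

3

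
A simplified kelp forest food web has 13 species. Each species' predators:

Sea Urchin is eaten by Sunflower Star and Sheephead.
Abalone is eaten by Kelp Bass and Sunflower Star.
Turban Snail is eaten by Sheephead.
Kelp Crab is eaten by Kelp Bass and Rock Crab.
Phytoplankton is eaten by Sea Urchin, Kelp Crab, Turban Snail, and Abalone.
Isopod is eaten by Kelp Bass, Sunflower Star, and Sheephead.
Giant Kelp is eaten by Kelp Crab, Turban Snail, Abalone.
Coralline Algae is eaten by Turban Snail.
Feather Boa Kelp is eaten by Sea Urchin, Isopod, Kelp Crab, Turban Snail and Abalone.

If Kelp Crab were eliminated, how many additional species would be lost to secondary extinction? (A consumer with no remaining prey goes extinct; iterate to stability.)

1

Remove Kelp Crab.
Round 1: Rock Crab (all prey gone) → extinct.
No further losses. Total secondary extinctions: 1.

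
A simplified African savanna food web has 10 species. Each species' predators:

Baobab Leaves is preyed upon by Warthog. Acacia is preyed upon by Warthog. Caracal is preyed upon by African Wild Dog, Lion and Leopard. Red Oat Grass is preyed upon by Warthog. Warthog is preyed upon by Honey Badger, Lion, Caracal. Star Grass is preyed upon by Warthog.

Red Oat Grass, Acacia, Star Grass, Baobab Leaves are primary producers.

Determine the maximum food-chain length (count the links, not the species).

One longest chain: Red Oat Grass → Warthog → Caracal → Leopard.
It has 4 species and 3 links.

3 links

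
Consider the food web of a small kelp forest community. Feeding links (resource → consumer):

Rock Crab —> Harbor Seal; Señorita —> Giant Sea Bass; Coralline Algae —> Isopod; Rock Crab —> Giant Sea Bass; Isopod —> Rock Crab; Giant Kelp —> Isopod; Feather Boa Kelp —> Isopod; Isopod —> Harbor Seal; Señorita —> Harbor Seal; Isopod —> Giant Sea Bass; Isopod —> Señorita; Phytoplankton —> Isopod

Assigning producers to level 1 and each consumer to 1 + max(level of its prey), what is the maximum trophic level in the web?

4

Producers (level 1): Giant Kelp, Phytoplankton, Coralline Algae, Feather Boa Kelp.
Giant Kelp → Isopod → Rock Crab → Giant Sea Bass gives Giant Sea Bass level 4.
No species has a prey at level 4, so no species reaches level 5.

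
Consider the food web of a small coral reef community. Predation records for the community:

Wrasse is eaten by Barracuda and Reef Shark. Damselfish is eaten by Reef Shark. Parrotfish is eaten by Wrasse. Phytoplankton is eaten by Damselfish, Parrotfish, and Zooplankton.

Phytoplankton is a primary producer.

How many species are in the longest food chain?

One longest chain: Phytoplankton → Parrotfish → Wrasse → Reef Shark.
It has 4 species and 3 links.

4 species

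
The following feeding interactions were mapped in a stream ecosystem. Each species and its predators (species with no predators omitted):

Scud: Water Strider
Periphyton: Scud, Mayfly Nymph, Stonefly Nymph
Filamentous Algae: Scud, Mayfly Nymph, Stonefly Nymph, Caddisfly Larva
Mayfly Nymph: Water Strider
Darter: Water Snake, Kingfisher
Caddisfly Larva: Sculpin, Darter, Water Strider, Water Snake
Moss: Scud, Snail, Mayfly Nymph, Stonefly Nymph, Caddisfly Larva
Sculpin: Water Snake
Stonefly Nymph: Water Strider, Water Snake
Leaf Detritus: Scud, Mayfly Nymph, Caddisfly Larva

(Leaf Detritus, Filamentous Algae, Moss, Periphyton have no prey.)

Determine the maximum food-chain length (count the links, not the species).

3 links

One longest chain: Leaf Detritus → Caddisfly Larva → Sculpin → Water Snake.
It has 4 species and 3 links.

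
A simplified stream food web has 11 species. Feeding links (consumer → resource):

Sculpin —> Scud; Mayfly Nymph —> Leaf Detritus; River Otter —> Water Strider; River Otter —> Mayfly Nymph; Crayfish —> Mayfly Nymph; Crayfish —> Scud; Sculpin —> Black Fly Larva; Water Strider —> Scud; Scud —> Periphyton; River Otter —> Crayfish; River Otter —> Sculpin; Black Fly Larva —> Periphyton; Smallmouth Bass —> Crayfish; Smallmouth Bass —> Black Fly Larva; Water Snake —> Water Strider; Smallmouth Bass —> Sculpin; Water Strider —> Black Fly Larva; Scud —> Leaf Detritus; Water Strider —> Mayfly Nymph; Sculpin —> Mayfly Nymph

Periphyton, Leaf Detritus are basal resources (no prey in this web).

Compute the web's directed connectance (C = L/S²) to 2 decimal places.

C = 0.17

The web has S = 11 species and L = 20 feeding links.
C = L / S² = 20 / 121 = 0.1653 ≈ 0.17.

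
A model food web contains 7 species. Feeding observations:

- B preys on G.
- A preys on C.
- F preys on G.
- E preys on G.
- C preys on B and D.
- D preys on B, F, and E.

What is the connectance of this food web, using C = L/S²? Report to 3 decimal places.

C = 0.184

The web has S = 7 species and L = 9 feeding links.
C = L / S² = 9 / 49 = 0.1837 ≈ 0.184.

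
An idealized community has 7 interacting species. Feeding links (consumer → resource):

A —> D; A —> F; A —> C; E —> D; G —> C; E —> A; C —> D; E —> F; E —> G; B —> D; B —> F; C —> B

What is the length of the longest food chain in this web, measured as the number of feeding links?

4 links

One longest chain: F → B → C → G → E.
It has 5 species and 4 links.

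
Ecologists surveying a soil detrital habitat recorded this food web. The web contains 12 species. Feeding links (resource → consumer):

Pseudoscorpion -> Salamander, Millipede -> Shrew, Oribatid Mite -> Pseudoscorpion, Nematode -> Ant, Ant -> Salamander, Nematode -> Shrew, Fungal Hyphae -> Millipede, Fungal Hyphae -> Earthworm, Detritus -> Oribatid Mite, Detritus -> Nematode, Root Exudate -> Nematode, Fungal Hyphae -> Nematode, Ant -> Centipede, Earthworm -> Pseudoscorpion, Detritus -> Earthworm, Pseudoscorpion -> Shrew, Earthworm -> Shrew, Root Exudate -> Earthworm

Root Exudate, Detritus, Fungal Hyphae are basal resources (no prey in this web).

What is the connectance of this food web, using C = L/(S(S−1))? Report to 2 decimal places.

The web has S = 12 species and L = 18 feeding links.
C = L / (S(S−1)) = 18 / 132 = 0.1364 ≈ 0.14.

C = 0.14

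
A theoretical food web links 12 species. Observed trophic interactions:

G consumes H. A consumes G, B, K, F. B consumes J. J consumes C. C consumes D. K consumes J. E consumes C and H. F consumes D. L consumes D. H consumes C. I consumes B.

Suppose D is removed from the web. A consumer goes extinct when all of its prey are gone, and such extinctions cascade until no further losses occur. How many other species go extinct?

Remove D.
Round 1: L (all prey gone), F (all prey gone), C (all prey gone) → extinct.
Round 2: J (all prey gone), H (all prey gone) → extinct.
Round 3: G (all prey gone), B (all prey gone), E (all prey gone), K (all prey gone) → extinct.
Round 4: I (all prey gone), A (all prey gone) → extinct.
No further losses. Total secondary extinctions: 11.

11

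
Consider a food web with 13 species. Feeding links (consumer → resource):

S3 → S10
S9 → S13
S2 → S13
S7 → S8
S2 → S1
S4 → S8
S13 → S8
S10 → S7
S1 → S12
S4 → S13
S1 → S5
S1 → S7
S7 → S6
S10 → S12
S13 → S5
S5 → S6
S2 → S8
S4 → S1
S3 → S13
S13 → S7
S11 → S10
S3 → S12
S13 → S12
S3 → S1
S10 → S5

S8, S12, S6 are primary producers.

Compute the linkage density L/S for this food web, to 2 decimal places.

There are L = 25 links among S = 13 species.
L/S = 25/13 = 1.9231 ≈ 1.92.

L/S = 1.92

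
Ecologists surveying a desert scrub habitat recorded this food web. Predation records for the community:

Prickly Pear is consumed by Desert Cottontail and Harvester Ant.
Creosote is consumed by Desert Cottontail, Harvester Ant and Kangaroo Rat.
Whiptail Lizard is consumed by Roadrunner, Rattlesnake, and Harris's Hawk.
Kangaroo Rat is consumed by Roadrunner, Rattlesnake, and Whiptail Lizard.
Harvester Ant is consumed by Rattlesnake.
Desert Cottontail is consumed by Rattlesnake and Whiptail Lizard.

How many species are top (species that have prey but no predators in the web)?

3

Top species (has prey, but nothing eats it): Roadrunner, Rattlesnake, Harris's Hawk.
Count: 3.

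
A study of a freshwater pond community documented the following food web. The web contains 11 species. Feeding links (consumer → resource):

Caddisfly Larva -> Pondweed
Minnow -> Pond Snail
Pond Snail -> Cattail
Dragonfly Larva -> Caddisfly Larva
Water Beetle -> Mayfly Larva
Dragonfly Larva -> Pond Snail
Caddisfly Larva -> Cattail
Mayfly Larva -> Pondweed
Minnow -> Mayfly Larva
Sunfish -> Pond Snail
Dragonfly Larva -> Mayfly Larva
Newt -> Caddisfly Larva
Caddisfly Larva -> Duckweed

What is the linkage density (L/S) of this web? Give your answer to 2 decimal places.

L/S = 1.18

There are L = 13 links among S = 11 species.
L/S = 13/11 = 1.1818 ≈ 1.18.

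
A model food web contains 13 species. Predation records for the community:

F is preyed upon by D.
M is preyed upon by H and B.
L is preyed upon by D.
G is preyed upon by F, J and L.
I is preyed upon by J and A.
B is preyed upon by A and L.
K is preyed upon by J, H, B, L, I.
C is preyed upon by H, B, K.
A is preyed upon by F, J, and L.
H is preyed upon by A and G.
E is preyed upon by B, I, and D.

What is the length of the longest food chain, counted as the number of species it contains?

One longest chain: C → K → H → G → L → D.
It has 6 species and 5 links.

6 species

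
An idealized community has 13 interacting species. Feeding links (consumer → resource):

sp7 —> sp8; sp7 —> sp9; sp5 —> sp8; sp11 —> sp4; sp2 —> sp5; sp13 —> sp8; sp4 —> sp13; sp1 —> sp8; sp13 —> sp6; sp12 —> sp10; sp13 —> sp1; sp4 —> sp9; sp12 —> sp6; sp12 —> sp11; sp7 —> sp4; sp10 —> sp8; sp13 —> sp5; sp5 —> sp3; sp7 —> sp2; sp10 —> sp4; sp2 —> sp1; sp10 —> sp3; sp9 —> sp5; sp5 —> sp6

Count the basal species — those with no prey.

Basal species (no prey listed): sp6, sp3, sp8.
Count: 3.

3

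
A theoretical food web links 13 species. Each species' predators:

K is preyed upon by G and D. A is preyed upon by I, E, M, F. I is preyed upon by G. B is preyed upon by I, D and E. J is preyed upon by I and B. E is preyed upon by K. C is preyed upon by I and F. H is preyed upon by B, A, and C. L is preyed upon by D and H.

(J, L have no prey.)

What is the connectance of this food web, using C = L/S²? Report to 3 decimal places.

The web has S = 13 species and L = 20 feeding links.
C = L / S² = 20 / 169 = 0.1183 ≈ 0.118.

C = 0.118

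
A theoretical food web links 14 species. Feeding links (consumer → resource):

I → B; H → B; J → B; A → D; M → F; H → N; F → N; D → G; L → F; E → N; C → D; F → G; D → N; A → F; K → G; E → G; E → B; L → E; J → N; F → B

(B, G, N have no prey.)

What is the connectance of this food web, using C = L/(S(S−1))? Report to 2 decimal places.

C = 0.11

The web has S = 14 species and L = 20 feeding links.
C = L / (S(S−1)) = 20 / 182 = 0.1099 ≈ 0.11.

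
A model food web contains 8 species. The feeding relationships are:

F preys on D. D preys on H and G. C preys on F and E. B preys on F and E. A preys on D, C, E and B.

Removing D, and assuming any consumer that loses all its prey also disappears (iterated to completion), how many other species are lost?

Remove D.
Round 1: F (all prey gone) → extinct.
No further losses. Total secondary extinctions: 1.

1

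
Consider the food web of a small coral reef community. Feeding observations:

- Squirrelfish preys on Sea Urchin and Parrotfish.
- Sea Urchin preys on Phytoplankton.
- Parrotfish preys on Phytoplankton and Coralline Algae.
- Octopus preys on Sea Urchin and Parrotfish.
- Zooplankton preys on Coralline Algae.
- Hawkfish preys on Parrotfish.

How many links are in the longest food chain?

One longest chain: Coralline Algae → Parrotfish → Squirrelfish.
It has 3 species and 2 links.

2 links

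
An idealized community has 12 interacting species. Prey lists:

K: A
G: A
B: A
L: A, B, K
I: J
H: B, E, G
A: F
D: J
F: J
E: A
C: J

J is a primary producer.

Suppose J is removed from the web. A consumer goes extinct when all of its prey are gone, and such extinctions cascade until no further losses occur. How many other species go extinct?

11

Remove J.
Round 1: C (all prey gone), I (all prey gone), D (all prey gone), F (all prey gone) → extinct.
Round 2: A (all prey gone) → extinct.
Round 3: B (all prey gone), K (all prey gone), E (all prey gone), G (all prey gone) → extinct.
Round 4: L (all prey gone), H (all prey gone) → extinct.
No further losses. Total secondary extinctions: 11.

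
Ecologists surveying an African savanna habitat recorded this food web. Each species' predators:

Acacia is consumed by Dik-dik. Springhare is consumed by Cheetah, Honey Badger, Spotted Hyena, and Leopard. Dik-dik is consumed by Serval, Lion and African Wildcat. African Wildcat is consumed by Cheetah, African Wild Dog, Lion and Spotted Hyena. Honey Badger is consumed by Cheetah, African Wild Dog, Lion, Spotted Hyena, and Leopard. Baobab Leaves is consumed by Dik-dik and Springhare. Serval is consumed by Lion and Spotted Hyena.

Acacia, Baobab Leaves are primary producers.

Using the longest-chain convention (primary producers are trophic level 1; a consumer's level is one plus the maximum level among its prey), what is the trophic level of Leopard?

Baobab Leaves is a producer → level 1.
Springhare eats Baobab Leaves → level 2.
Honey Badger eats Springhare → level 3.
Leopard eats Honey Badger (level 3); other prey at levels: Springhare 2 → level 4.

Trophic level 4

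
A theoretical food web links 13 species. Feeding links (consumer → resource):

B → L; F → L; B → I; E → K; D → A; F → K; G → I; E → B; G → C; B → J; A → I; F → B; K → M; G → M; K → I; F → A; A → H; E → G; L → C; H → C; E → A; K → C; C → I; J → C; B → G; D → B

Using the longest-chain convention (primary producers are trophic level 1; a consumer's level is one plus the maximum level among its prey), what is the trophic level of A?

Trophic level 4

I is a producer → level 1.
C eats I → level 2.
H eats C → level 3.
A eats H (level 3); other prey at levels: I 1 → level 4.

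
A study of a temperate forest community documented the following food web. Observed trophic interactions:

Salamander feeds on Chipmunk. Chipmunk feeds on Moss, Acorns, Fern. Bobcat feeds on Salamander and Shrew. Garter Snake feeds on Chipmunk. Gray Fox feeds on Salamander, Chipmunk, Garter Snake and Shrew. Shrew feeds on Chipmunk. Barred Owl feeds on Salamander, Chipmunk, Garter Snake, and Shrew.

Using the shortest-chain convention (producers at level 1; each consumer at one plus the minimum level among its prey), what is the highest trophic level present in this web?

4

Producers (level 1): Fern, Acorns, Moss.
Following each consumer down to its lowest-level prey: Fern → Chipmunk → Salamander → Bobcat (levels 1 through 4).
All prey of Bobcat (Salamander 3, Shrew 3) are at level 3 or above, so Bobcat is at level 1 + 3 = 4.
Every consumer has at least one prey at level 3 or below, so none exceeds level 4.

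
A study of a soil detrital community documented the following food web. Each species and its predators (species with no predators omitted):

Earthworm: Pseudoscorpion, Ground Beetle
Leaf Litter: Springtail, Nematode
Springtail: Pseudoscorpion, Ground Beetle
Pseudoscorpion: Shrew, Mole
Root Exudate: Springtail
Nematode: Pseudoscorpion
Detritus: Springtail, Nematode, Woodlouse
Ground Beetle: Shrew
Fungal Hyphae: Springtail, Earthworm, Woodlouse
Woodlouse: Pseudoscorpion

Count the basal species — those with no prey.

Basal species (no prey listed): Root Exudate, Detritus, Fungal Hyphae, Leaf Litter.
Count: 4.

4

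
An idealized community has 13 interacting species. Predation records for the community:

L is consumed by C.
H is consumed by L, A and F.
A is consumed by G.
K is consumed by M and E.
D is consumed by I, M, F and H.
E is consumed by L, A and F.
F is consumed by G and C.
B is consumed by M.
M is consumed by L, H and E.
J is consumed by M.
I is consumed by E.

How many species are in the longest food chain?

One longest chain: B → M → E → L → C.
It has 5 species and 4 links.

5 species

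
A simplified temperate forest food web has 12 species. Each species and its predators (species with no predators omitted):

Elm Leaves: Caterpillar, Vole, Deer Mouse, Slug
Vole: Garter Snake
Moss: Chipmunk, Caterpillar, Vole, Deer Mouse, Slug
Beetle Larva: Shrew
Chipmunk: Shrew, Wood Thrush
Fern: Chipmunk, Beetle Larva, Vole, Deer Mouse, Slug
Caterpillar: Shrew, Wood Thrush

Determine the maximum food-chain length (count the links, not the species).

One longest chain: Moss → Vole → Garter Snake.
It has 3 species and 2 links.

2 links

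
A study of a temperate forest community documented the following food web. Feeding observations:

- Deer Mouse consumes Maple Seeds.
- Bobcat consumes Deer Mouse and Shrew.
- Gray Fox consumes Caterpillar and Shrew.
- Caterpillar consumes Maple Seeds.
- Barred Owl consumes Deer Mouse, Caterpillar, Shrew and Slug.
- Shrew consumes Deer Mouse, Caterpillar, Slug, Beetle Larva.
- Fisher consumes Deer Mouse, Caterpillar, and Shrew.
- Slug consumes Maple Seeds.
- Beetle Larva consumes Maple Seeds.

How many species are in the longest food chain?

4 species

One longest chain: Maple Seeds → Caterpillar → Shrew → Fisher.
It has 4 species and 3 links.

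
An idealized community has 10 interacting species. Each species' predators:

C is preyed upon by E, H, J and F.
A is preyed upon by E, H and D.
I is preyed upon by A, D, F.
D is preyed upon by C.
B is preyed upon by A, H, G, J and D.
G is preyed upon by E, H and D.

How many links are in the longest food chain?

One longest chain: B → G → D → C → H.
It has 5 species and 4 links.

4 links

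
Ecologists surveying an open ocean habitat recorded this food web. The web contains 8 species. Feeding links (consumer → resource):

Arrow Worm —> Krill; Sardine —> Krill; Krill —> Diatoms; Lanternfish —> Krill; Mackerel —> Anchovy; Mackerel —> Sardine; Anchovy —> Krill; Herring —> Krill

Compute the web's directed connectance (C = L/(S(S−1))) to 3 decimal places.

The web has S = 8 species and L = 8 feeding links.
C = L / (S(S−1)) = 8 / 56 = 0.1429 ≈ 0.143.

C = 0.143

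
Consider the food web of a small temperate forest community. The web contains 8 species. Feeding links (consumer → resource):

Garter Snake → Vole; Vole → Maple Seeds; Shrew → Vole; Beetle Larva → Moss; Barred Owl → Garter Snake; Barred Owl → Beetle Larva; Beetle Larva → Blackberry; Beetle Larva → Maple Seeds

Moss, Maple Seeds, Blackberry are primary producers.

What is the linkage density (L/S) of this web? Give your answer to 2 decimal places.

There are L = 8 links among S = 8 species.
L/S = 8/8 = 1.0000 ≈ 1.00.

L/S = 1.00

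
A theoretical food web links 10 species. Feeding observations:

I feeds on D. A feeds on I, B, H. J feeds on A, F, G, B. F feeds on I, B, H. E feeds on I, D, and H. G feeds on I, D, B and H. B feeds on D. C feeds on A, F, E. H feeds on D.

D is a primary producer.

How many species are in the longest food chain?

One longest chain: D → I → E → C.
It has 4 species and 3 links.

4 species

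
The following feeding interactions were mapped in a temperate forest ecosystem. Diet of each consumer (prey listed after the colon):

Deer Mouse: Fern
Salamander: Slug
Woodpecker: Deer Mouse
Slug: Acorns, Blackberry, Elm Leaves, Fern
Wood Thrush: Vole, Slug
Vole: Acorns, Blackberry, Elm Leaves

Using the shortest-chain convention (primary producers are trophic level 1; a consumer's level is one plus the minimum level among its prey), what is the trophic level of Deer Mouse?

Trophic level 2

Fern is a producer → level 1.
Deer Mouse eats Fern → level 2.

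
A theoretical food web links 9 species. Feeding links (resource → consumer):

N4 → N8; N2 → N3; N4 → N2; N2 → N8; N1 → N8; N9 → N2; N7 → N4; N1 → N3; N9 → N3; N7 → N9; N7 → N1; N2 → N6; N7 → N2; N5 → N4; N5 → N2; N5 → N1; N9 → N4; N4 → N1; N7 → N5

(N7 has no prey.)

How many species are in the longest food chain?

One longest chain: N7 → N5 → N4 → N2 → N3.
It has 5 species and 4 links.

5 species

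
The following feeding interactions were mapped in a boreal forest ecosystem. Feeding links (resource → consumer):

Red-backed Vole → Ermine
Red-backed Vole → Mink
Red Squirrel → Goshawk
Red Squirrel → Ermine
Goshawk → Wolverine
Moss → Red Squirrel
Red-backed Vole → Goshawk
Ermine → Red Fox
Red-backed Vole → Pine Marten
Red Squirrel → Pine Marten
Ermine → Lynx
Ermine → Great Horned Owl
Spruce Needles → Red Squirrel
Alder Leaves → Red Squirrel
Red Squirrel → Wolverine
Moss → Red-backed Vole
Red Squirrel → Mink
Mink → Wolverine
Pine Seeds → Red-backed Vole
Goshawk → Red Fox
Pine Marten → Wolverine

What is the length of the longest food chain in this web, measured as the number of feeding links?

3 links

One longest chain: Moss → Red-backed Vole → Ermine → Red Fox.
It has 4 species and 3 links.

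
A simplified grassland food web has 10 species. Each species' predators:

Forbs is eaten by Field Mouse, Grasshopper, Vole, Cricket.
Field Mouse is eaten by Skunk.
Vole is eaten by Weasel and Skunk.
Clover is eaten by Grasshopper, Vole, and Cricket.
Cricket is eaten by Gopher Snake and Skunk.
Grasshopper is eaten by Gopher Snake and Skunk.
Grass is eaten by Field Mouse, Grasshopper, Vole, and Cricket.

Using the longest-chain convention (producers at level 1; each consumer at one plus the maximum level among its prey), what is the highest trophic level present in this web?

3

Producers (level 1): Forbs, Clover, Grass.
Forbs → Grasshopper → Skunk gives Skunk level 3.
No species has a prey at level 3, so no species reaches level 4.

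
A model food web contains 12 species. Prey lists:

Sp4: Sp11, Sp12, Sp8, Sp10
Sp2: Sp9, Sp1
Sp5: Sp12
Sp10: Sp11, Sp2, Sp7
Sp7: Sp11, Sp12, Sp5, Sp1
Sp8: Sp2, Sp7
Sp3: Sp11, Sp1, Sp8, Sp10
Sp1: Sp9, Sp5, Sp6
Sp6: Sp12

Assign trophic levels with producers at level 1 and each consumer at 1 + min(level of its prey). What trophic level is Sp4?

Trophic level 2

Sp12 is a producer → level 1.
Sp4 eats Sp12 → level 2.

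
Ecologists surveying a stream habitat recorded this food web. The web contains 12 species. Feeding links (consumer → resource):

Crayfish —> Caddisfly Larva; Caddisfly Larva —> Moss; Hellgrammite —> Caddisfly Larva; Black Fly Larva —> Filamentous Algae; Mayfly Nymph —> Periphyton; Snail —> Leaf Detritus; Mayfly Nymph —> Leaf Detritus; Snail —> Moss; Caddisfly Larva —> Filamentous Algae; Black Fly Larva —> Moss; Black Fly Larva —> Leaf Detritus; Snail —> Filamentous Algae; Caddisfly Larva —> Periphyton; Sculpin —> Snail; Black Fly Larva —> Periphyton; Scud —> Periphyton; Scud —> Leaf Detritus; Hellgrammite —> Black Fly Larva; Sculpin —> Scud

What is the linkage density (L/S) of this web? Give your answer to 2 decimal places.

There are L = 19 links among S = 12 species.
L/S = 19/12 = 1.5833 ≈ 1.58.

L/S = 1.58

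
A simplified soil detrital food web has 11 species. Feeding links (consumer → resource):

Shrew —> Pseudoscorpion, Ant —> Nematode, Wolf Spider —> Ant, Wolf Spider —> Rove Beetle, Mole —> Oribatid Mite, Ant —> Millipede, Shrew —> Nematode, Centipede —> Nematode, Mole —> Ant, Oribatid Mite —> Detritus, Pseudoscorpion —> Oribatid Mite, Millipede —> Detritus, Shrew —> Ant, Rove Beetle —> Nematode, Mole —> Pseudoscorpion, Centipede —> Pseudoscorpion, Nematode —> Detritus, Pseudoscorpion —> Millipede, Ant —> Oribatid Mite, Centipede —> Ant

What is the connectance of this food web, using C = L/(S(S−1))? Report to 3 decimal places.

The web has S = 11 species and L = 20 feeding links.
C = L / (S(S−1)) = 20 / 110 = 0.1818 ≈ 0.182.

C = 0.182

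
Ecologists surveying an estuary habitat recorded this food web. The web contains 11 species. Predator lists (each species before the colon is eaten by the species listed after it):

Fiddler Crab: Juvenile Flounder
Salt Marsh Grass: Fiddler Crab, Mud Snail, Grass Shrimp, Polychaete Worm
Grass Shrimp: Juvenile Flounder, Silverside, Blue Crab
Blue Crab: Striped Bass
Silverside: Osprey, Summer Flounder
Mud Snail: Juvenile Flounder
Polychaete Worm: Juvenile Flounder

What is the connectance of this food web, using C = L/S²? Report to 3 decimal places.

C = 0.107

The web has S = 11 species and L = 13 feeding links.
C = L / S² = 13 / 121 = 0.1074 ≈ 0.107.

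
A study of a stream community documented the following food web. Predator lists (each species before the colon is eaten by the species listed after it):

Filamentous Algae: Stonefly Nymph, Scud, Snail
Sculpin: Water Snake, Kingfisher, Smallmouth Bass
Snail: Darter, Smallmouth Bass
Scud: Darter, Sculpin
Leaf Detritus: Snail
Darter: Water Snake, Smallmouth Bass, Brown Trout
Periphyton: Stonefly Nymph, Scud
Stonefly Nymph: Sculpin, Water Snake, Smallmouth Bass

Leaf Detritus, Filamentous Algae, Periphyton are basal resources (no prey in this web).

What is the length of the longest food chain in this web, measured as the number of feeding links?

3 links

One longest chain: Filamentous Algae → Scud → Darter → Water Snake.
It has 4 species and 3 links.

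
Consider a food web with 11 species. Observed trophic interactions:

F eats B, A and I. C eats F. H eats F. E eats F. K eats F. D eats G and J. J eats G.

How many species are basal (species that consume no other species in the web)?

Basal species (no prey listed): A, B, I, G.
Count: 4.

4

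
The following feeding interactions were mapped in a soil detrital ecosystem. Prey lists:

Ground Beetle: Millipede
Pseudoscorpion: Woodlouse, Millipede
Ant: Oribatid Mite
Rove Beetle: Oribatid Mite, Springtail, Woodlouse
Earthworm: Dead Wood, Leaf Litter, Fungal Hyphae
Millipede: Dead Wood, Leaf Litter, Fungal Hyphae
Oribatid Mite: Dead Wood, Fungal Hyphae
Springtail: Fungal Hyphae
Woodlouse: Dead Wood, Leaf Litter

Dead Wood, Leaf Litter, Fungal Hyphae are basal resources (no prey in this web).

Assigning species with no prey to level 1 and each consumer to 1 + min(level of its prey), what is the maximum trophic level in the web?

3

Basal resources (level 1): Dead Wood, Leaf Litter, Fungal Hyphae.
Following each consumer down to its lowest-level prey: Dead Wood → Woodlouse → Pseudoscorpion (levels 1 through 3).
All prey of Pseudoscorpion (Woodlouse 2, Millipede 2) are at level 2 or above, so Pseudoscorpion is at level 1 + 2 = 3.
Every consumer has at least one prey at level 2 or below, so none exceeds level 3.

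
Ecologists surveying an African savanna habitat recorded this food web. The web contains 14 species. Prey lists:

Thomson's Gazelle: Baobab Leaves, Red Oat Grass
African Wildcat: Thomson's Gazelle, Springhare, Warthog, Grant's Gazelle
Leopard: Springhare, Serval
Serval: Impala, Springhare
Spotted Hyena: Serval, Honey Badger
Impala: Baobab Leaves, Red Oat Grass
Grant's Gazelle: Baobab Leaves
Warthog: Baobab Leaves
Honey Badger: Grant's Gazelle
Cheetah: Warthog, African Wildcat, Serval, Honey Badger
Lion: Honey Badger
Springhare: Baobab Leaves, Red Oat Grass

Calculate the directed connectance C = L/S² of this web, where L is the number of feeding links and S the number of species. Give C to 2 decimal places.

C = 0.12

The web has S = 14 species and L = 24 feeding links.
C = L / S² = 24 / 196 = 0.1224 ≈ 0.12.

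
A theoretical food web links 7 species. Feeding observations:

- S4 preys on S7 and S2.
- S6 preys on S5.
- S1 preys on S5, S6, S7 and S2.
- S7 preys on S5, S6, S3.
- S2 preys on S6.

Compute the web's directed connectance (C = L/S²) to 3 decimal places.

C = 0.224

The web has S = 7 species and L = 11 feeding links.
C = L / S² = 11 / 49 = 0.2245 ≈ 0.224.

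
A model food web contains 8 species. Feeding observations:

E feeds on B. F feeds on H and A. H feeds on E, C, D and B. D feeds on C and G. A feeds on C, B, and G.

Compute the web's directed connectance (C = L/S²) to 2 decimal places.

C = 0.19

The web has S = 8 species and L = 12 feeding links.
C = L / S² = 12 / 64 = 0.1875 ≈ 0.19.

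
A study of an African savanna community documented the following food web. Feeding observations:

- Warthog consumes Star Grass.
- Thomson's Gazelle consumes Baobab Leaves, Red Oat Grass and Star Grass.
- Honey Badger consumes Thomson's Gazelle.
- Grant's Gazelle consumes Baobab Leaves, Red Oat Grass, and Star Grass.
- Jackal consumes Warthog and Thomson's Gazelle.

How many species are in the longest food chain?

3 species

One longest chain: Star Grass → Thomson's Gazelle → Honey Badger.
It has 3 species and 2 links.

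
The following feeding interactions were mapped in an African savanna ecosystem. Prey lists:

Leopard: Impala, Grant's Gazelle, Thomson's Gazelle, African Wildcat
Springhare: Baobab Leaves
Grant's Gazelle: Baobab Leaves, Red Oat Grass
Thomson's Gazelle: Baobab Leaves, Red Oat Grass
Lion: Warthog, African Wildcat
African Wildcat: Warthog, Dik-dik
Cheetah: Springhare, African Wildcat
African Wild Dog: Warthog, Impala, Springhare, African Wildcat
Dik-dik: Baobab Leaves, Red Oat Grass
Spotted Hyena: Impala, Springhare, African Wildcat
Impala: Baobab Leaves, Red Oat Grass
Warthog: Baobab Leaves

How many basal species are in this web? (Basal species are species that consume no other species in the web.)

Basal species (no prey listed): Baobab Leaves, Red Oat Grass.
Count: 2.

2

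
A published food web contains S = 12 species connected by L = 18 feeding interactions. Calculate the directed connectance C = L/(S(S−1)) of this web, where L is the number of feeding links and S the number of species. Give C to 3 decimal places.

The web has S = 12 species and L = 18 feeding links.
C = L / (S(S−1)) = 18 / 132 = 0.1364 ≈ 0.136.

C = 0.136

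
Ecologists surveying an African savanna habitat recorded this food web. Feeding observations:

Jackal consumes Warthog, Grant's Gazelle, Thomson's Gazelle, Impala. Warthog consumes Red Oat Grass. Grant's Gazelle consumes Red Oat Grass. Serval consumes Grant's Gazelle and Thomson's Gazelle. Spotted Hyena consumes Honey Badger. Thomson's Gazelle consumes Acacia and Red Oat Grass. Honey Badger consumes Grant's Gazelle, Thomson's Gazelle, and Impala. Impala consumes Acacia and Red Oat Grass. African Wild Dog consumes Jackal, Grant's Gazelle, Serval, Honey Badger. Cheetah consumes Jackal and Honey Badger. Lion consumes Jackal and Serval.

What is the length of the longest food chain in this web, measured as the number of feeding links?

3 links

One longest chain: Red Oat Grass → Grant's Gazelle → Honey Badger → Spotted Hyena.
It has 4 species and 3 links.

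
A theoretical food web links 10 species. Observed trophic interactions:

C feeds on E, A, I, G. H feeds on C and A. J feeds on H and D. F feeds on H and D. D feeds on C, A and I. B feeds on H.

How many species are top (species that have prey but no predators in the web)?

Top species (has prey, but nothing eats it): F, B, J.
Count: 3.

3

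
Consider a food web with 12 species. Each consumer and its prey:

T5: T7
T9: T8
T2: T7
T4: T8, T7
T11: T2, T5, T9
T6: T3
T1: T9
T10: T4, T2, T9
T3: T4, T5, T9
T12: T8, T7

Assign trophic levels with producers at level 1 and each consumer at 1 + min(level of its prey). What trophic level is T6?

T8 is a producer → level 1.
T4 eats T8 → level 2.
T3 eats T4 → level 3.
T6 eats T3 → level 4.
No prey of T6 is below level 3, so 4 is the minimum.

Trophic level 4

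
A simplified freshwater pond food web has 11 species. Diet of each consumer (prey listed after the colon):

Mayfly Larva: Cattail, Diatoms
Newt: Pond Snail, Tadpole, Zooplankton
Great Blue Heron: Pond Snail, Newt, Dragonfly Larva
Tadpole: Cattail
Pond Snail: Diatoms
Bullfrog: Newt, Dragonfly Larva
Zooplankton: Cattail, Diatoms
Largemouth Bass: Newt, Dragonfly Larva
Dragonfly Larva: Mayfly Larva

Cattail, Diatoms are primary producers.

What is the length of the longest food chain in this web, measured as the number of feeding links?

One longest chain: Diatoms → Pond Snail → Newt → Great Blue Heron.
It has 4 species and 3 links.

3 links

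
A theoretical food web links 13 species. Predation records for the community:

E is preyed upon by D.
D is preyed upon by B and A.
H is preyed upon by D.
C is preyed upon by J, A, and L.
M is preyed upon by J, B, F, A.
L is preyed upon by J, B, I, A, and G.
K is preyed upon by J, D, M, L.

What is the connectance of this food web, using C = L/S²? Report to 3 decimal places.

C = 0.118

The web has S = 13 species and L = 20 feeding links.
C = L / S² = 20 / 169 = 0.1183 ≈ 0.118.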